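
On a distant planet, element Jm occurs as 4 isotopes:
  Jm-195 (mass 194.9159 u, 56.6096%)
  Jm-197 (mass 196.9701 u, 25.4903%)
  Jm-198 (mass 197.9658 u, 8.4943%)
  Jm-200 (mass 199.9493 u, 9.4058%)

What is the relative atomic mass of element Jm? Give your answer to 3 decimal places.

Ar = Σ fᵢ·mᵢ = 0.566096 × 194.9159 + 0.254903 × 196.9701 + 0.084943 × 197.9658 + 0.094058 × 199.9493
= 110.34111 + 50.20827 + 16.81581 + 18.80683 = 196.17202 u

196.172 u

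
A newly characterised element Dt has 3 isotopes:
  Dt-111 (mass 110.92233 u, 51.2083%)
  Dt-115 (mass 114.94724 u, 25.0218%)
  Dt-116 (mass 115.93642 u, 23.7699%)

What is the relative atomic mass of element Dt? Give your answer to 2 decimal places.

113.12 u

Ar = Σ fᵢ·mᵢ = 0.512083 × 110.92233 + 0.250218 × 114.94724 + 0.237699 × 115.93642
= 56.801440 + 28.761868 + 27.557971 = 113.121279 u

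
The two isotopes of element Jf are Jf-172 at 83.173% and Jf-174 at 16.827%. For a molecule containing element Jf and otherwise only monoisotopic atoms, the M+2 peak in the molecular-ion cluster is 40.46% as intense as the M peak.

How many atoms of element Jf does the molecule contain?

With n Jf atoms, P(M+2)/P(M) = C(n,1)·p^(n−1)q / p^n = n·q/p = n · 0.16827/0.83173.
n = 0.4046 × 0.83173/0.16827 = 2.00 ≈ 2

2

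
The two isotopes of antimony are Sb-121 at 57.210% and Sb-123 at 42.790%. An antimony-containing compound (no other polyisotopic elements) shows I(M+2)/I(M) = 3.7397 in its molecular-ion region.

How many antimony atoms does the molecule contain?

5

For n independent Sb atoms, I(M+2)/I(M) = n · (abundance Sb-123) / (abundance Sb-121) = n · 0.42790/0.57210.
n = 3.7397 × 0.57210/0.42790 = 5.00 ≈ 5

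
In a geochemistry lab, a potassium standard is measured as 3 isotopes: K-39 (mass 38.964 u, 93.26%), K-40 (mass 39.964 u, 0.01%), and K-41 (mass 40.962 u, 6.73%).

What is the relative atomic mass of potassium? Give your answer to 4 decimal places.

The abundance-weighted mean is 0.9326 × 38.964 + 0.0001 × 39.964 + 0.0673 × 40.962
= 36.33783 + 0.00400 + 2.75674 = 39.09857 u

39.0986 u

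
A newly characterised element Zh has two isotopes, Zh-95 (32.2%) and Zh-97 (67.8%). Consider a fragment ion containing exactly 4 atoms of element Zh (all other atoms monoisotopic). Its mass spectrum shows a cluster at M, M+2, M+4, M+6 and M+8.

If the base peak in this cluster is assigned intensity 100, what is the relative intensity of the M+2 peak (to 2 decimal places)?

22.56

(0.322 + 0.678)^4 gives M 0.0108, M+2 0.0905, M+4 0.2860, M+6 0.4014, M+8 0.2113; the largest is M+6.
P(M+6) = C(4,3) × 0.322^1 × 0.678^3 = 4 × 0.3220 × 0.31166575 = 0.401425 (base)
P(M+2) = C(4,1) × 0.322^3 × 0.678^1 = 4 × 0.03338625 × 0.6780 = 0.090544
Relative intensity = 0.090544 / 0.401425 × 100 = 22.56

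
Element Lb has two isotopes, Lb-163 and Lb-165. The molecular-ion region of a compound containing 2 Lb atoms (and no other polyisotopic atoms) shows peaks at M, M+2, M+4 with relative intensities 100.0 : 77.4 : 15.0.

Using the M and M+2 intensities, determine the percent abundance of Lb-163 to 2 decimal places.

If p is the fraction of Lb that is Lb-163, then I(M+2)/I(M) = [C(2,1)·p^1·(1−p)] / p^2 = 2·(1−p)/p = 77.4/100.0 = 0.7740
(1−p)/p = 0.7740/2 = 0.3870  ⇒  p = 1/(1 + 0.3870) = 0.7210
Lb-163: 72.10%, Lb-165: 27.90%.

72.10%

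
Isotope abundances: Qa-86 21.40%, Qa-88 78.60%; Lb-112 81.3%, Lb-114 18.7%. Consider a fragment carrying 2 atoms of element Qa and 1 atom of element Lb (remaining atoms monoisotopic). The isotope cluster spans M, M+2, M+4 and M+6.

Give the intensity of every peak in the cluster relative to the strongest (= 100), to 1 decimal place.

6.6 : 49.9 : 100.0 : 20.4

Element Qa pattern (n=2): 0.045796 : 0.336408 : 0.617796
Element Lb pattern (n=1): 0.8130 : 0.1870
Convolve the two distributions (both contribute in 2-u steps):
  M: 0.045796×0.8130 = 0.037232
  M+2: 0.045796×0.1870 + 0.336408×0.8130 = 0.282064
  M+4: 0.336408×0.1870 + 0.617796×0.8130 = 0.565176
  M+6: 0.617796×0.1870 = 0.115528
Scale to base peak (0.565176) = 100: 6.6 : 49.9 : 100.0 : 20.4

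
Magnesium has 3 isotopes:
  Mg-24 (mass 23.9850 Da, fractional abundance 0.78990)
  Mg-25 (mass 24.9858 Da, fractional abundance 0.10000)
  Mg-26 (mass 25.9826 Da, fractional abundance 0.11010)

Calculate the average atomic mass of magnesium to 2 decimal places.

24.31 Da

Average mass = Σ (abundance × isotope mass) = 0.78990 × 23.9850 + 0.10000 × 24.9858 + 0.11010 × 25.9826
= 18.94575 + 2.49858 + 2.86068 = 24.30501 Da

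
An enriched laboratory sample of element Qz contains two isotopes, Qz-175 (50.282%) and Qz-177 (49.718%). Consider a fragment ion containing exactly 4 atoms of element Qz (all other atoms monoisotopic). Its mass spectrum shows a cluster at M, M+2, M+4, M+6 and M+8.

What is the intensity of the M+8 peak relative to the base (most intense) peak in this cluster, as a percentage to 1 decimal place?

Term probabilities: M 0.0639, M+2 0.2528, M+4 0.3750, M+6 0.2472, M+8 0.0611. Base peak = M+4.
P(M+4) = C(4,2) × 0.50282^2 × 0.49718^2 = 6 × 0.25282795 × 0.24718795 = 0.374976 (base)
P(M+8) = C(4,4) × 0.50282^0 × 0.49718^4 = 1 × 1.0000 × 0.06110188 = 0.061102
Relative intensity = 0.061102 / 0.374976 × 100 = 16.3

16.3%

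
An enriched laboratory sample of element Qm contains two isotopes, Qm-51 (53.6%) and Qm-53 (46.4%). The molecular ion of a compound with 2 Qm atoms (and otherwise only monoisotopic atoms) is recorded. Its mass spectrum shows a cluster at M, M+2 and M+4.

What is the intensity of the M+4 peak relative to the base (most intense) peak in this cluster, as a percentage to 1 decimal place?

Term probabilities: M 0.2873, M+2 0.4974, M+4 0.2153. Base peak = M+2.
P(M+2) = C(2,1) × 0.536^1 × 0.464^1 = 2 × 0.5360 × 0.4640 = 0.497408 (base)
P(M+4) = C(2,2) × 0.536^0 × 0.464^2 = 1 × 1.0000 × 0.215296 = 0.215296
Relative intensity = 0.215296 / 0.497408 × 100 = 43.3

43.3%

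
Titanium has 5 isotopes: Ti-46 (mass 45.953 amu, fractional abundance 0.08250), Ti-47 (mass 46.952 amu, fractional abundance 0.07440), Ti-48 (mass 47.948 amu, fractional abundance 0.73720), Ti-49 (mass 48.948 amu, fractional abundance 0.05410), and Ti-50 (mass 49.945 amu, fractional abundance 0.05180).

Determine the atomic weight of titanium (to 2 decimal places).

47.87 amu

The abundance-weighted mean is 0.08250 × 45.953 + 0.07440 × 46.952 + 0.73720 × 47.948 + 0.05410 × 48.948 + 0.05180 × 49.945
= 3.7911 + 3.4932 + 35.3473 + 2.6481 + 2.5872 = 47.8669 amu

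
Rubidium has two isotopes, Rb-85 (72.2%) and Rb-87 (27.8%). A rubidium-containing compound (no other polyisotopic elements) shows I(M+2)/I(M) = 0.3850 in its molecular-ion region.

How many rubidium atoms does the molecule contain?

1

The M+2/M ratio from n Rb atoms is n · q/p = n · 0.278/0.722.
n = 0.3850 × 0.722/0.278 = 1.00 ≈ 1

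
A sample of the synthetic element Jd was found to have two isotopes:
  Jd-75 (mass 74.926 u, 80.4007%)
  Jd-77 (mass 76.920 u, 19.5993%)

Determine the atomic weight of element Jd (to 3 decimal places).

75.317 u

Ar = Σ fᵢ·mᵢ = 0.804007 × 74.926 + 0.195993 × 76.920
= 60.2410 + 15.0758 = 75.3168 u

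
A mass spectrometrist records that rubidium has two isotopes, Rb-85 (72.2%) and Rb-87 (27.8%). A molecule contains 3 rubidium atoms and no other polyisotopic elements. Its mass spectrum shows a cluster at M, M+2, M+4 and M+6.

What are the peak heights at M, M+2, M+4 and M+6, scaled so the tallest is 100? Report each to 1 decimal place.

Expanding (0.722 + 0.278)^3:
P(M) = 0.722^3 = 0.376367
P(M+2) = 3 × 0.722^2 × 0.278^1 = 0.434751
P(M+4) = 3 × 0.722^1 × 0.278^2 = 0.167397
P(M+6) = 0.278^3 = 0.021485
The M+2 peak is largest (0.434751); scaling to 100 gives 86.6 : 100.0 : 38.5 : 4.9.

86.6 : 100.0 : 38.5 : 4.9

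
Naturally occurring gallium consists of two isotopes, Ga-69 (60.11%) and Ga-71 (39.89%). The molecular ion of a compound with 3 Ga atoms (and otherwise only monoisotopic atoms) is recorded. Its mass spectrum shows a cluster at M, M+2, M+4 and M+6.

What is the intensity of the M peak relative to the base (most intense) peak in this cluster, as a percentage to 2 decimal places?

(0.6011 + 0.3989)^3 gives M 0.2172, M+2 0.4324, M+4 0.2869, M+6 0.0635; the largest is M+2.
P(M+2) = C(3,1) × 0.6011^2 × 0.3989^1 = 3 × 0.36132121 × 0.3989 = 0.432393 (base)
P(M) = C(3,0) × 0.6011^3 × 0.3989^0 = 1 × 0.21719018 × 1.0000 = 0.217190
Relative intensity = 0.217190 / 0.432393 × 100 = 50.23

50.23%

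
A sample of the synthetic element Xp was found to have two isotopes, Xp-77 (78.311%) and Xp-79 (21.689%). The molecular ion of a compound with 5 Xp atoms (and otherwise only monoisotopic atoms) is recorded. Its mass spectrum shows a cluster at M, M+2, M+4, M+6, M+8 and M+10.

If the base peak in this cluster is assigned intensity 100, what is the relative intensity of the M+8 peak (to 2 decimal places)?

2.12

(0.78311 + 0.21689)^5 gives M 0.2945, M+2 0.4079, M+4 0.2259, M+6 0.0626, M+8 0.0087, M+10 0.0005; the largest is M+2.
P(M+2) = C(5,1) × 0.78311^4 × 0.21689^1 = 5 × 0.37608939 × 0.21689 = 0.407850 (base)
P(M+8) = C(5,4) × 0.78311^1 × 0.21689^4 = 5 × 0.78311 × 0.00221288 = 0.008665
Relative intensity = 0.008665 / 0.407850 × 100 = 2.12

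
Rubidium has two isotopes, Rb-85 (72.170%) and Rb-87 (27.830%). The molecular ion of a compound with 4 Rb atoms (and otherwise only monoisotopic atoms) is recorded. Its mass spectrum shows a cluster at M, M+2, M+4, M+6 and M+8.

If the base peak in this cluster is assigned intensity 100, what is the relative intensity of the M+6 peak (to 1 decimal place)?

14.9

(0.72170 + 0.27830)^4 gives M 0.2713, M+2 0.4184, M+4 0.2420, M+6 0.0622, M+8 0.0060; the largest is M+2.
P(M+2) = C(4,1) × 0.72170^3 × 0.27830^1 = 4 × 0.37589809 × 0.2783 = 0.418450 (base)
P(M+6) = C(4,3) × 0.72170^1 × 0.27830^3 = 4 × 0.7217 × 0.02155458 = 0.062224
Relative intensity = 0.062224 / 0.418450 × 100 = 14.9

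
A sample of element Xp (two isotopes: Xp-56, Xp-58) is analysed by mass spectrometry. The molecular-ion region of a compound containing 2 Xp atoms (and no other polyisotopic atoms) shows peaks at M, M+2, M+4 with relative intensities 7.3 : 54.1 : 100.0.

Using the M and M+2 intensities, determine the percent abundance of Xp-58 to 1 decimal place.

Write p for the Xp-56 fraction. I(M+2)/I(M) = [C(2,1)·p^1·(1−p)] / p^2 = 2·(1−p)/p = 54.1/7.3 = 7.4110
(1−p)/p = 7.4110/2 = 3.7055  ⇒  p = 1/(1 + 3.7055) = 0.2125
Xp-56: 21.3%, Xp-58: 78.7%.

78.7%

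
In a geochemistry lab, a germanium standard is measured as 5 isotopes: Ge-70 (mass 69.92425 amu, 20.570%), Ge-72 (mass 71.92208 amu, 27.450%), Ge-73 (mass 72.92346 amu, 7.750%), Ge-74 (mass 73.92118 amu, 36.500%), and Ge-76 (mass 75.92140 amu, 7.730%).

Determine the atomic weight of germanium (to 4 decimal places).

72.6276 amu

Weight each isotope mass by its fractional abundance: 0.20570 × 69.92425 + 0.27450 × 71.92208 + 0.07750 × 72.92346 + 0.36500 × 73.92118 + 0.07730 × 75.92140
= 14.383418 + 19.742611 + 5.651568 + 26.981231 + 5.868724 = 72.627552 amu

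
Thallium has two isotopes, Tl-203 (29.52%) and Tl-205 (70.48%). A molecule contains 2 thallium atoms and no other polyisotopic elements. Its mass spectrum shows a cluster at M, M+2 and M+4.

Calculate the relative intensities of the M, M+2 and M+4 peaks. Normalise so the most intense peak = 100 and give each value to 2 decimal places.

17.54 : 83.77 : 100.00

Each Tl atom is independently Tl-203 (p = 0.2952) or Tl-205 (q = 0.7048); the cluster is the binomial expansion (p + q)^2.
P(M) = 0.2952^2 = 0.087143
P(M+2) = 2 × 0.2952^1 × 0.7048^1 = 0.416114
P(M+4) = 0.7048^2 = 0.496743
The M+4 peak is largest (0.496743); scaling to 100 gives 17.54 : 83.77 : 100.00.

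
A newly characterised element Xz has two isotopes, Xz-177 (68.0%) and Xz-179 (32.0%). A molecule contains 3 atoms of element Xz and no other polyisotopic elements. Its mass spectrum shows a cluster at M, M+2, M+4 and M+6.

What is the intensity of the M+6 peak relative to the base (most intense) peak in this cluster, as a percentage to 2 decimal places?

Binomial terms of (0.680 + 0.320)^3: M 0.3144, M+2 0.4439, M+4 0.2089, M+6 0.0328 → M+2 is the base peak.
P(M+2) = C(3,1) × 0.680^2 × 0.320^1 = 3 × 0.4624 × 0.3200 = 0.443904 (base)
P(M+6) = C(3,3) × 0.680^0 × 0.320^3 = 1 × 1.0000 × 0.032768 = 0.032768
Relative intensity = 0.032768 / 0.443904 × 100 = 7.38

7.38%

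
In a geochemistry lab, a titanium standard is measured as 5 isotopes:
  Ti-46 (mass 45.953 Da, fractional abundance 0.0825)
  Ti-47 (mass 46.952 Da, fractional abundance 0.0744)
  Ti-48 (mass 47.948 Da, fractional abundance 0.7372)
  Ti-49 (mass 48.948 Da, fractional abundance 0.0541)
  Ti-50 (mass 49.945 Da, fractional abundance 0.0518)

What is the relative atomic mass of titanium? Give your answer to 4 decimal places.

Ar = Σ fᵢ·mᵢ = 0.0825 × 45.953 + 0.0744 × 46.952 + 0.7372 × 47.948 + 0.0541 × 48.948 + 0.0518 × 49.945
= 3.79112 + 3.49323 + 35.34727 + 2.64809 + 2.58715 = 47.86686 Da

47.8669 Da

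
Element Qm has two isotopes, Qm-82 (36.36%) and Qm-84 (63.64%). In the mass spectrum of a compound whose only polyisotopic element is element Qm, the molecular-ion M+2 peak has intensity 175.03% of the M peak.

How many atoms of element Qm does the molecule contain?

With n Qm atoms, P(M+2)/P(M) = C(n,1)·p^(n−1)q / p^n = n·q/p = n · 0.6364/0.3636.
n = 1.7503 × 0.3636/0.6364 = 1.00 ≈ 1

1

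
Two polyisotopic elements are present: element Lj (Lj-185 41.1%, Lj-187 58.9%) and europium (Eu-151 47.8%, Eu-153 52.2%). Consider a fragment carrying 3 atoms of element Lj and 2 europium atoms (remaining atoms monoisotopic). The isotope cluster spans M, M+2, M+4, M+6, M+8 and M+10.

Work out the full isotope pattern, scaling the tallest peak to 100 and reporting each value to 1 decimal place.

4.6 : 30.1 : 77.8 : 100.0 : 64.0 : 16.3

Element Lj pattern (n=3): 0.06942653 : 0.29848341 : 0.42775359 : 0.20433647
Europium pattern (n=2): 0.228484 : 0.499032 : 0.272484
Convolve the two distributions (both contribute in 2-u steps):
  M: 0.06942653×0.228484 = 0.015863
  M+2: 0.06942653×0.499032 + 0.29848341×0.228484 = 0.102845
  M+4: 0.06942653×0.272484 + 0.29848341×0.499032 + 0.42775359×0.228484 = 0.265605
  M+6: 0.29848341×0.272484 + 0.42775359×0.499032 + 0.20433647×0.228484 = 0.341482
  M+8: 0.42775359×0.272484 + 0.20433647×0.499032 = 0.218526
  M+10: 0.20433647×0.272484 = 0.055678
Scale to base peak (0.341482) = 100: 4.6 : 30.1 : 77.8 : 100.0 : 64.0 : 16.3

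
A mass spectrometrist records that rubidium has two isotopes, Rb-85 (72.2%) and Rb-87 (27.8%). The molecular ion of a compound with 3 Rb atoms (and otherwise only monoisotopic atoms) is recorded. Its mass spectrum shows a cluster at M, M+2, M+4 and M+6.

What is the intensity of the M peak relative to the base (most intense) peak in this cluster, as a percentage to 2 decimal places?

Binomial terms of (0.722 + 0.278)^3: M 0.3764, M+2 0.4348, M+4 0.1674, M+6 0.0215 → M+2 is the base peak.
P(M+2) = C(3,1) × 0.722^2 × 0.278^1 = 3 × 0.521284 × 0.2780 = 0.434751 (base)
P(M) = C(3,0) × 0.722^3 × 0.278^0 = 1 × 0.37636705 × 1.0000 = 0.376367
Relative intensity = 0.376367 / 0.434751 × 100 = 86.57

86.57%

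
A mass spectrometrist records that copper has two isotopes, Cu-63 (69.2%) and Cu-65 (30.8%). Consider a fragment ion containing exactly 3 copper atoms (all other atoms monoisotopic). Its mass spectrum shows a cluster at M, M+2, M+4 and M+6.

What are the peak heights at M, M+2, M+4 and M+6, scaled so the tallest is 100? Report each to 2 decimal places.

74.89 : 100.00 : 44.51 : 6.60

Each Cu atom is independently Cu-63 (p = 0.692) or Cu-65 (q = 0.308); the cluster is the binomial expansion (p + q)^3.
P(M) = 0.692^3 = 0.331374
P(M+2) = 3 × 0.692^2 × 0.308^1 = 0.442470
P(M+4) = 3 × 0.692^1 × 0.308^2 = 0.196938
P(M+6) = 0.308^3 = 0.029218
The M+2 peak is largest (0.442470); scaling to 100 gives 74.89 : 100.00 : 44.51 : 6.60.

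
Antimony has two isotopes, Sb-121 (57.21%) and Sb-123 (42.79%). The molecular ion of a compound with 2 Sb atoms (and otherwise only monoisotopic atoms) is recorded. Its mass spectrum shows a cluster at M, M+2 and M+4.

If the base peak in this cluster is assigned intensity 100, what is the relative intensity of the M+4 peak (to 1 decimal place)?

(0.5721 + 0.4279)^2 gives M 0.3273, M+2 0.4896, M+4 0.1831; the largest is M+2.
P(M+2) = C(2,1) × 0.5721^1 × 0.4279^1 = 2 × 0.5721 × 0.4279 = 0.489603 (base)
P(M+4) = C(2,2) × 0.5721^0 × 0.4279^2 = 1 × 1.0000 × 0.18309841 = 0.183098
Relative intensity = 0.183098 / 0.489603 × 100 = 37.4

37.4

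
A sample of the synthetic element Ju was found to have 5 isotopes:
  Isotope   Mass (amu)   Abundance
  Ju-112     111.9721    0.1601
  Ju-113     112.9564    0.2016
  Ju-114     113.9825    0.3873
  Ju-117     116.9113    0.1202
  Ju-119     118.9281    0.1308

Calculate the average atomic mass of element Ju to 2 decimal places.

114.45 amu

Average mass = Σ (abundance × isotope mass) = 0.1601 × 111.9721 + 0.2016 × 112.9564 + 0.3873 × 113.9825 + 0.1202 × 116.9113 + 0.1308 × 118.9281
= 17.92673 + 22.77201 + 44.14542 + 14.05274 + 15.55580 = 114.45270 amu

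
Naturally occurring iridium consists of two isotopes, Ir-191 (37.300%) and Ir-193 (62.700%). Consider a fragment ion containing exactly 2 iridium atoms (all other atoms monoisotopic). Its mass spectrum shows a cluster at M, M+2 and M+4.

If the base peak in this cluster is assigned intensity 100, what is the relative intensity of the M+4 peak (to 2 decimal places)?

84.05

Term probabilities: M 0.1391, M+2 0.4677, M+4 0.3931. Base peak = M+2.
P(M+2) = C(2,1) × 0.37300^1 × 0.62700^1 = 2 × 0.3730 × 0.6270 = 0.467742 (base)
P(M+4) = C(2,2) × 0.37300^0 × 0.62700^2 = 1 × 1.0000 × 0.393129 = 0.393129
Relative intensity = 0.393129 / 0.467742 × 100 = 84.05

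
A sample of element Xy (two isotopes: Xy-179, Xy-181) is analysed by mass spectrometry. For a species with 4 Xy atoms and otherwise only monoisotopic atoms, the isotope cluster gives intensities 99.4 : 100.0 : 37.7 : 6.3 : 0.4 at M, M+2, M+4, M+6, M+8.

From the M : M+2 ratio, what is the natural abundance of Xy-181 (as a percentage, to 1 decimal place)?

20.1%

Write p for the Xy-179 fraction. I(M+2)/I(M) = [C(4,1)·p^3·(1−p)] / p^4 = 4·(1−p)/p = 100.0/99.4 = 1.0060
(1−p)/p = 1.0060/4 = 0.2515  ⇒  p = 1/(1 + 0.2515) = 0.7990
Xy-179: 79.9%, Xy-181: 20.1%.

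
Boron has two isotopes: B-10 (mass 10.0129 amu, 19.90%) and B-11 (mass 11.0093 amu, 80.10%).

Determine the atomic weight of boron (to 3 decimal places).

10.811 amu

Ar = Σ fᵢ·mᵢ = 0.1990 × 10.0129 + 0.8010 × 11.0093
= 1.99257 + 8.81845 = 10.81102 amu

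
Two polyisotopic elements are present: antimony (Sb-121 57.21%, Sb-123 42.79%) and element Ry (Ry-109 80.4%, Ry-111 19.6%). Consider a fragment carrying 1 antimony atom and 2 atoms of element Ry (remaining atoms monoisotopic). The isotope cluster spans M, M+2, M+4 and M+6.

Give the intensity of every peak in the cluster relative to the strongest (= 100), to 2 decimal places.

80.94 : 100.00 : 34.33 : 3.60

Antimony pattern (n=1): 0.5721 : 0.4279
Element Ry pattern (n=2): 0.646416 : 0.315168 : 0.038416
Convolve the two distributions (both contribute in 2-u steps):
  M: 0.5721×0.646416 = 0.369815
  M+2: 0.5721×0.315168 + 0.4279×0.646416 = 0.456909
  M+4: 0.5721×0.038416 + 0.4279×0.315168 = 0.156838
  M+6: 0.4279×0.038416 = 0.016438
Scale to base peak (0.456909) = 100: 80.94 : 100.00 : 34.33 : 3.60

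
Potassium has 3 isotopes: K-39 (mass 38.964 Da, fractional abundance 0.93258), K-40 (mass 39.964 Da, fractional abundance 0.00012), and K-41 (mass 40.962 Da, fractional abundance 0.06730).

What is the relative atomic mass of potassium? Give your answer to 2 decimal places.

Average mass = Σ (abundance × isotope mass) = 0.93258 × 38.964 + 0.00012 × 39.964 + 0.06730 × 40.962
= 36.3370 + 0.0048 + 2.7567 = 39.0985 Da

39.10 Da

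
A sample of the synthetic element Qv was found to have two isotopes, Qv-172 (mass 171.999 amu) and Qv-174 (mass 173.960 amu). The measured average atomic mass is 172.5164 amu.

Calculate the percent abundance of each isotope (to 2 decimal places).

Writing the weighted mean with unknown fraction x of Qv-172:
171.999·x + 173.960·(1 − x) = 172.5164
(171.999 − 173.960)·x = 172.5164 − 173.960
x = -1.4436 / -1.961 = 0.73616 → 73.62% Qv-172, 26.38% Qv-174.

Qv-172: 73.62%, Qv-174: 26.38%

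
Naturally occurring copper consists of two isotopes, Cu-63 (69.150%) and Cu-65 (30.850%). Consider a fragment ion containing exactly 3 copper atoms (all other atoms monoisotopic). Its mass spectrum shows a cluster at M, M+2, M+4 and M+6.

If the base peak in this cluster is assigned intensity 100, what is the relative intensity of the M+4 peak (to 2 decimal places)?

44.61

Binomial terms of (0.69150 + 0.30850)^3: M 0.3307, M+2 0.4425, M+4 0.1974, M+6 0.0294 → M+2 is the base peak.
P(M+2) = C(3,1) × 0.69150^2 × 0.30850^1 = 3 × 0.47817225 × 0.3085 = 0.442548 (base)
P(M+4) = C(3,2) × 0.69150^1 × 0.30850^2 = 3 × 0.6915 × 0.09517225 = 0.197435
Relative intensity = 0.197435 / 0.442548 × 100 = 44.61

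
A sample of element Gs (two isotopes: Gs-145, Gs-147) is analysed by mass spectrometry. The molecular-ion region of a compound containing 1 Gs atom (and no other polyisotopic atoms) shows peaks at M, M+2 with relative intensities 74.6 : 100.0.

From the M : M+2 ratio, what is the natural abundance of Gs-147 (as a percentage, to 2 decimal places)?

If p is the fraction of Gs that is Gs-145, then I(M+2)/I(M) = [C(1,1)·p^0·(1−p)] / p^1 = 1·(1−p)/p = 100.0/74.6 = 1.3405
(1−p)/p = 1.3405/1 = 1.3405  ⇒  p = 1/(1 + 1.3405) = 0.4273
Gs-145: 42.73%, Gs-147: 57.27%.

57.27%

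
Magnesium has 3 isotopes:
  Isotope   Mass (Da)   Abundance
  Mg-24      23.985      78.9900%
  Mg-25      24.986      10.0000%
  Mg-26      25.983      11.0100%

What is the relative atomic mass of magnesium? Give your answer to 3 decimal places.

24.305 Da

Ar = Σ fᵢ·mᵢ = 0.789900 × 23.985 + 0.100000 × 24.986 + 0.110100 × 25.983
= 18.9458 + 2.4986 + 2.8607 = 24.3051 Da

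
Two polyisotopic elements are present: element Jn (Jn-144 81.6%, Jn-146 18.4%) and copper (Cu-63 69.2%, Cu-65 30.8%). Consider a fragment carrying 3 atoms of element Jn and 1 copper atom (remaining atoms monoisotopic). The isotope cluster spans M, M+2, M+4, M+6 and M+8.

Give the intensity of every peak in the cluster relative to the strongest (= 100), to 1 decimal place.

Element Jn pattern (n=3): 0.5433385 : 0.36755251 : 0.08287949 : 0.0062295
Copper pattern (n=1): 0.6920 : 0.3080
Convolve the two distributions (both contribute in 2-u steps):
  M: 0.5433385×0.6920 = 0.375990
  M+2: 0.5433385×0.3080 + 0.36755251×0.6920 = 0.421695
  M+4: 0.36755251×0.3080 + 0.08287949×0.6920 = 0.170559
  M+6: 0.08287949×0.3080 + 0.0062295×0.6920 = 0.029838
  M+8: 0.0062295×0.3080 = 0.001919
Scale to base peak (0.421695) = 100: 89.2 : 100.0 : 40.4 : 7.1 : 0.5

89.2 : 100.0 : 40.4 : 7.1 : 0.5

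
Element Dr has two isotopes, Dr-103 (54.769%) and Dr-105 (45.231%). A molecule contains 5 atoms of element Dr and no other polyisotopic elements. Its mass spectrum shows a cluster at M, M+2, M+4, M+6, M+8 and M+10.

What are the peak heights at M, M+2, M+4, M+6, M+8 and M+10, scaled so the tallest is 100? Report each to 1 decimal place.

14.7 : 60.5 : 100.0 : 82.6 : 34.1 : 5.6

Expanding (0.54769 + 0.45231)^5:
P(M) = 0.54769^5 = 0.049280
P(M+2) = 5 × 0.54769^4 × 0.45231^1 = 0.203491
P(M+4) = 10 × 0.54769^3 × 0.45231^2 = 0.336106
P(M+6) = 10 × 0.54769^2 × 0.45231^3 = 0.277574
P(M+8) = 5 × 0.54769^1 × 0.45231^4 = 0.114617
P(M+10) = 0.45231^5 = 0.018931
The M+4 peak is largest (0.336106); scaling to 100 gives 14.7 : 60.5 : 100.0 : 82.6 : 34.1 : 5.6.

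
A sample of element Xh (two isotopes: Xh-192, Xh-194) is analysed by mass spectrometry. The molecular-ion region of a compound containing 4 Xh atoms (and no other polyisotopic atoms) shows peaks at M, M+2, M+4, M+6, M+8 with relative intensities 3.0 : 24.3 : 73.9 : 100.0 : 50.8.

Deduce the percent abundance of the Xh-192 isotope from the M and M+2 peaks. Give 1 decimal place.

Write p for the Xh-192 fraction. I(M+2)/I(M) = [C(4,1)·p^3·(1−p)] / p^4 = 4·(1−p)/p = 24.3/3.0 = 8.1000
(1−p)/p = 8.1000/4 = 2.0250  ⇒  p = 1/(1 + 2.0250) = 0.3306
Xh-192: 33.1%, Xh-194: 66.9%.

33.1%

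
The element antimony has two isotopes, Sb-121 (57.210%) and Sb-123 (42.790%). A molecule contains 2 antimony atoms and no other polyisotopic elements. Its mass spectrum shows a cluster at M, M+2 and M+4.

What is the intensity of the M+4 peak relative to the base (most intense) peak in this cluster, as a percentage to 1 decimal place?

Binomial terms of (0.57210 + 0.42790)^2: M 0.3273, M+2 0.4896, M+4 0.1831 → M+2 is the base peak.
P(M+2) = C(2,1) × 0.57210^1 × 0.42790^1 = 2 × 0.5721 × 0.4279 = 0.489603 (base)
P(M+4) = C(2,2) × 0.57210^0 × 0.42790^2 = 1 × 1.0000 × 0.18309841 = 0.183098
Relative intensity = 0.183098 / 0.489603 × 100 = 37.4

37.4%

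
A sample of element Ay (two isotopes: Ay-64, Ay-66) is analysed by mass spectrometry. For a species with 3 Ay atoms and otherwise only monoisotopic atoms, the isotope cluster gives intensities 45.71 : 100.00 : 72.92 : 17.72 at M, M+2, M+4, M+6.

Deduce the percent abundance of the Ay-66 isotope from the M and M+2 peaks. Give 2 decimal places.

42.17%

If p is the fraction of Ay that is Ay-64, then I(M+2)/I(M) = [C(3,1)·p^2·(1−p)] / p^3 = 3·(1−p)/p = 100.00/45.71 = 2.1877
(1−p)/p = 2.1877/3 = 0.7292  ⇒  p = 1/(1 + 0.7292) = 0.5783
Ay-64: 57.83%, Ay-66: 42.17%.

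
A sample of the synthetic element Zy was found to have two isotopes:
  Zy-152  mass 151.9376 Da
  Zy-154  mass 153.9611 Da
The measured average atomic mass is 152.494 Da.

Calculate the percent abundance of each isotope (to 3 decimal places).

Zy-152: 72.503%, Zy-154: 27.497%

Writing the weighted mean with unknown fraction x of Zy-152:
151.9376·x + 153.9611·(1 − x) = 152.494
(151.9376 − 153.9611)·x = 152.494 − 153.9611
x = -1.4671 / -2.0235 = 0.72503 → 72.503% Zy-152, 27.497% Zy-154.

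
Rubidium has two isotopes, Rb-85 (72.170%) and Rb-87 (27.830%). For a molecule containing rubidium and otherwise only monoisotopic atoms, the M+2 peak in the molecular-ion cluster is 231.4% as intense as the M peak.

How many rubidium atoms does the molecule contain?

6

The M+2/M ratio from n Rb atoms is n · q/p = n · 0.27830/0.72170.
n = 2.314 × 0.72170/0.27830 = 6.00 ≈ 6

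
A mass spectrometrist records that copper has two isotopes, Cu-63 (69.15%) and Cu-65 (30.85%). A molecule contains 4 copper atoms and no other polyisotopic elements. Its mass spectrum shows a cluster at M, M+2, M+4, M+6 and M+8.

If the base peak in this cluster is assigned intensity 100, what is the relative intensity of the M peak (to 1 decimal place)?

56.0

Term probabilities: M 0.2286, M+2 0.4080, M+4 0.2731, M+6 0.0812, M+8 0.0091. Base peak = M+2.
P(M+2) = C(4,1) × 0.6915^3 × 0.3085^1 = 4 × 0.33065611 × 0.3085 = 0.408030 (base)
P(M) = C(4,0) × 0.6915^4 × 0.3085^0 = 1 × 0.2286487 × 1.0000 = 0.228649
Relative intensity = 0.228649 / 0.408030 × 100 = 56.0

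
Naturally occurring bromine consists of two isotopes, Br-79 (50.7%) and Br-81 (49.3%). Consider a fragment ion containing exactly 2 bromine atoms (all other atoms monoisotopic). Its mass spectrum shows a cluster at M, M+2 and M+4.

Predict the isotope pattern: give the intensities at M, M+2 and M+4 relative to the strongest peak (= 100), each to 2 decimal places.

51.42 : 100.00 : 48.62

Expanding (0.507 + 0.493)^2:
P(M) = 0.507^2 = 0.257049
P(M+2) = 2 × 0.507^1 × 0.493^1 = 0.499902
P(M+4) = 0.493^2 = 0.243049
The M+2 peak is largest (0.499902); scaling to 100 gives 51.42 : 100.00 : 48.62.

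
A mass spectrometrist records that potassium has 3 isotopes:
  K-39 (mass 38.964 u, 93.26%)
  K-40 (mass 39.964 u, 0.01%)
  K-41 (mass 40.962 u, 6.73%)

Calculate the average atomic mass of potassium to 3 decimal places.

39.099 u

Average mass = Σ (abundance × isotope mass) = 0.9326 × 38.964 + 0.0001 × 39.964 + 0.0673 × 40.962
= 36.3378 + 0.0040 + 2.7567 = 39.0985 u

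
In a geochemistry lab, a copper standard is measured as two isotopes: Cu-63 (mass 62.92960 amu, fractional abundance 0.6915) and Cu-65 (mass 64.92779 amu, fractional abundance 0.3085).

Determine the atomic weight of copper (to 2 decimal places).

The abundance-weighted mean is 0.6915 × 62.92960 + 0.3085 × 64.92779
= 43.515818 + 20.030223 = 63.546041 amu

63.55 amu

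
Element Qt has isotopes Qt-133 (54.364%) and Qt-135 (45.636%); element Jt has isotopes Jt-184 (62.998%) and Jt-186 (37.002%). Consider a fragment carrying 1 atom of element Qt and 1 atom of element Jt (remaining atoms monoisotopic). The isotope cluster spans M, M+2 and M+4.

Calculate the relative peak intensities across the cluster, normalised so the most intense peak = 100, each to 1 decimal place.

70.1 : 100.0 : 34.6

Element Qt pattern (n=1): 0.54364 : 0.45636
Element Jt pattern (n=1): 0.62998 : 0.37002
Convolve the two distributions (both contribute in 2-u steps):
  M: 0.54364×0.62998 = 0.342482
  M+2: 0.54364×0.37002 + 0.45636×0.62998 = 0.488655
  M+4: 0.45636×0.37002 = 0.168862
Scale to base peak (0.488655) = 100: 70.1 : 100.0 : 34.6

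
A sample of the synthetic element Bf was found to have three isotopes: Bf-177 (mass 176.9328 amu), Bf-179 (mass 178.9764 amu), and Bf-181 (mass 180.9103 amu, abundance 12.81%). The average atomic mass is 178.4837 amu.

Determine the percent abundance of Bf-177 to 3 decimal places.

36.232%

The remaining 87.19% is split between Bf-177 (fraction x) and Bf-179 (fraction 0.8719 − x).
Substituting: 176.9328x + 178.9764(0.8719 − x) = 155.30909057
(176.9328 − 178.9764)x = -0.74043259  ⇒  x = 0.36232, y = 0.50958
Bf-177: 36.232%, Bf-179: 50.958%.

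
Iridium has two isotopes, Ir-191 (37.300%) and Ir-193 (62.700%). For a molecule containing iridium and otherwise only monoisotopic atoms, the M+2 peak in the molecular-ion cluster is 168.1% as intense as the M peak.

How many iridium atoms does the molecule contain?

1

The M+2/M ratio from n Ir atoms is n · q/p = n · 0.62700/0.37300.
n = 1.681 × 0.37300/0.62700 = 1.00 ≈ 1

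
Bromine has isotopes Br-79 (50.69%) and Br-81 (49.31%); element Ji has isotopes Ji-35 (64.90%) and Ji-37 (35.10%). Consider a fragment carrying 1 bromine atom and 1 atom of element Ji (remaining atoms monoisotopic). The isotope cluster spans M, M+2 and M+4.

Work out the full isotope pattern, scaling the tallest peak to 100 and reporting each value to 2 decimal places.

66.07 : 100.00 : 34.76

Bromine pattern (n=1): 0.5069 : 0.4931
Element Ji pattern (n=1): 0.6490 : 0.3510
Convolve the two distributions (both contribute in 2-u steps):
  M: 0.5069×0.6490 = 0.328978
  M+2: 0.5069×0.3510 + 0.4931×0.6490 = 0.497944
  M+4: 0.4931×0.3510 = 0.173078
Scale to base peak (0.497944) = 100: 66.07 : 100.00 : 34.76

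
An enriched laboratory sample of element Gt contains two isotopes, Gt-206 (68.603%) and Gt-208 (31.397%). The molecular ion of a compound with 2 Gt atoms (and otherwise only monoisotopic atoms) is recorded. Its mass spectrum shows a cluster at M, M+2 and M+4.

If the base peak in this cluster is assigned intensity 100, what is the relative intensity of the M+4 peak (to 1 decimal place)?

20.9

Binomial terms of (0.68603 + 0.31397)^2: M 0.4706, M+2 0.4308, M+4 0.0986 → M is the base peak.
P(M) = C(2,0) × 0.68603^2 × 0.31397^0 = 1 × 0.47063716 × 1.0000 = 0.470637 (base)
P(M+4) = C(2,2) × 0.68603^0 × 0.31397^2 = 1 × 1.0000 × 0.09857716 = 0.098577
Relative intensity = 0.098577 / 0.470637 × 100 = 20.9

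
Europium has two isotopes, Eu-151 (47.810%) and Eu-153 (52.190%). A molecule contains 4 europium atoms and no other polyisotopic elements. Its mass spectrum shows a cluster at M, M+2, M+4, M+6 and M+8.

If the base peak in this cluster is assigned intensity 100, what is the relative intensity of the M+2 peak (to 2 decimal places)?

61.07

Term probabilities: M 0.0522, M+2 0.2281, M+4 0.3736, M+6 0.2719, M+8 0.0742. Base peak = M+4.
P(M+4) = C(4,2) × 0.47810^2 × 0.52190^2 = 6 × 0.22857961 × 0.27237961 = 0.373563 (base)
P(M+2) = C(4,1) × 0.47810^3 × 0.52190^1 = 4 × 0.10928391 × 0.5219 = 0.228141
Relative intensity = 0.228141 / 0.373563 × 100 = 61.07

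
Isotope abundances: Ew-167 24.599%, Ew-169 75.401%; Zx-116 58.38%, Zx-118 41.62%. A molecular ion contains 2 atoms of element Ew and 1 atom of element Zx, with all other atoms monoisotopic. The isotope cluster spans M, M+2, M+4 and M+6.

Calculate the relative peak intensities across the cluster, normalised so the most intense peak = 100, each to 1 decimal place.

7.3 : 49.7 : 100.0 : 48.7

Element Ew pattern (n=2): 0.06051108 : 0.37095784 : 0.56853108
Element Zx pattern (n=1): 0.5838 : 0.4162
Convolve the two distributions (both contribute in 2-u steps):
  M: 0.06051108×0.5838 = 0.035326
  M+2: 0.06051108×0.4162 + 0.37095784×0.5838 = 0.241750
  M+4: 0.37095784×0.4162 + 0.56853108×0.5838 = 0.486301
  M+6: 0.56853108×0.4162 = 0.236623
Scale to base peak (0.486301) = 100: 7.3 : 49.7 : 100.0 : 48.7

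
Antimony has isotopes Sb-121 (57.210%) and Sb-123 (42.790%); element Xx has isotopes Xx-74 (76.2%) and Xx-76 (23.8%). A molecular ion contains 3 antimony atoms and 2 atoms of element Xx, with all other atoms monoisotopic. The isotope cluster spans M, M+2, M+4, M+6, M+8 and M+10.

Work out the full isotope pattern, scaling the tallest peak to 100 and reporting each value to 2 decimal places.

Antimony pattern (n=3): 0.18724742 : 0.42015297 : 0.3142518 : 0.07834781
Element Xx pattern (n=2): 0.580644 : 0.362712 : 0.056644
Convolve the two distributions (both contribute in 2-u steps):
  M: 0.18724742×0.580644 = 0.108724
  M+2: 0.18724742×0.362712 + 0.42015297×0.580644 = 0.311876
  M+4: 0.18724742×0.056644 + 0.42015297×0.362712 + 0.3142518×0.580644 = 0.345469
  M+6: 0.42015297×0.056644 + 0.3142518×0.362712 + 0.07834781×0.580644 = 0.183274
  M+8: 0.3142518×0.056644 + 0.07834781×0.362712 = 0.046218
  M+10: 0.07834781×0.056644 = 0.004438
Scale to base peak (0.345469) = 100: 31.47 : 90.28 : 100.00 : 53.05 : 13.38 : 1.28

31.47 : 90.28 : 100.00 : 53.05 : 13.38 : 1.28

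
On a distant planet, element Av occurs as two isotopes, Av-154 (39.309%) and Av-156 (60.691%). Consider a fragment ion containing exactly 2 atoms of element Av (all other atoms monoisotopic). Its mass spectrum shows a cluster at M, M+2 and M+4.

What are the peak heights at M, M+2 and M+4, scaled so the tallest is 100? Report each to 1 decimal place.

Expanding (0.39309 + 0.60691)^2:
P(M) = 0.39309^2 = 0.154520
P(M+2) = 2 × 0.39309^1 × 0.60691^1 = 0.477141
P(M+4) = 0.60691^2 = 0.368340
The M+2 peak is largest (0.477141); scaling to 100 gives 32.4 : 100.0 : 77.2.

32.4 : 100.0 : 77.2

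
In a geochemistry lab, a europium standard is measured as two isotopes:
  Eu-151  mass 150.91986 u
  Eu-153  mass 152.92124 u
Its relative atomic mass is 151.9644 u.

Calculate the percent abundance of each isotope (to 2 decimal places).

With x = fraction of Eu-151 (so Eu-153 is 1 − x):
150.91986·x + 152.92124·(1 − x) = 151.9644
(150.91986 − 152.92124)·x = 151.9644 − 152.92124
x = -0.95684 / -2.00138 = 0.47809 → 47.81% Eu-151, 52.19% Eu-153.

Eu-151: 47.81%, Eu-153: 52.19%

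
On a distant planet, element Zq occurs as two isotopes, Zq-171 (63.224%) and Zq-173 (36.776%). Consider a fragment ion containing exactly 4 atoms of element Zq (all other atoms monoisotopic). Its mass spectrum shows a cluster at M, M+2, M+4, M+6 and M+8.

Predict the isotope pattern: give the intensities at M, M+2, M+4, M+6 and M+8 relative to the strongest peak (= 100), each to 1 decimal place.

Expanding (0.63224 + 0.36776)^4:
P(M) = 0.63224^4 = 0.159782
P(M+2) = 4 × 0.63224^3 × 0.36776^1 = 0.371767
P(M+4) = 6 × 0.63224^2 × 0.36776^2 = 0.324373
P(M+6) = 4 × 0.63224^1 × 0.36776^3 = 0.125787
P(M+8) = 0.36776^4 = 0.018292
The M+2 peak is largest (0.371767); scaling to 100 gives 43.0 : 100.0 : 87.3 : 33.8 : 4.9.

43.0 : 100.0 : 87.3 : 33.8 : 4.9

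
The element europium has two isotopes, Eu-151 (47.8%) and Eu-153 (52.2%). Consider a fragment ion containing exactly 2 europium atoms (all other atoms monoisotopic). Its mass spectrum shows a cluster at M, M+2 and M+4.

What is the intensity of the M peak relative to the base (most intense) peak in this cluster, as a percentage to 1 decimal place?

(0.478 + 0.522)^2 gives M 0.2285, M+2 0.4990, M+4 0.2725; the largest is M+2.
P(M+2) = C(2,1) × 0.478^1 × 0.522^1 = 2 × 0.4780 × 0.5220 = 0.499032 (base)
P(M) = C(2,0) × 0.478^2 × 0.522^0 = 1 × 0.228484 × 1.0000 = 0.228484
Relative intensity = 0.228484 / 0.499032 × 100 = 45.8

45.8%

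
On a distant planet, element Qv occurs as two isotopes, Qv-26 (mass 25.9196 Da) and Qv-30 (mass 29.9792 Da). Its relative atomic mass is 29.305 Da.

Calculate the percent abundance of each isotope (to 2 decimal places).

Qv-26: 16.61%, Qv-30: 83.39%

Writing the weighted mean with unknown fraction x of Qv-26:
25.9196·x + 29.9792·(1 − x) = 29.305
(25.9196 − 29.9792)·x = 29.305 − 29.9792
x = -0.6742 / -4.0596 = 0.16608 → 16.61% Qv-26, 83.39% Qv-30.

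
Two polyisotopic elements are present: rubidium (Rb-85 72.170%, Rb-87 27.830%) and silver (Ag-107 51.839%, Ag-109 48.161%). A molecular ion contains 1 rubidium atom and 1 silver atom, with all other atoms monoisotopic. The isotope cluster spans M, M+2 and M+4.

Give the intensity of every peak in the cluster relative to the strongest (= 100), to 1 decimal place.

76.1 : 100.0 : 27.3

Rubidium pattern (n=1): 0.7217 : 0.2783
Silver pattern (n=1): 0.51839 : 0.48161
Convolve the two distributions (both contribute in 2-u steps):
  M: 0.7217×0.51839 = 0.374122
  M+2: 0.7217×0.48161 + 0.2783×0.51839 = 0.491846
  M+4: 0.2783×0.48161 = 0.134032
Scale to base peak (0.491846) = 100: 76.1 : 100.0 : 27.3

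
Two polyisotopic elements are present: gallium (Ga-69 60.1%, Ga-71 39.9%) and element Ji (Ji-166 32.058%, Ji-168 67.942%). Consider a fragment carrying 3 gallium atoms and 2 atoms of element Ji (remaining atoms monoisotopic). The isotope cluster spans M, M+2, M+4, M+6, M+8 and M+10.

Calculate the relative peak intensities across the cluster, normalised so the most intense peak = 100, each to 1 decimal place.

6.7 : 42.0 : 96.0 : 100.0 : 48.4 : 8.9

Gallium pattern (n=3): 0.2170818 : 0.4323576 : 0.2870394 : 0.0635212
Element Ji pattern (n=2): 0.10277154 : 0.43561693 : 0.46161154
Convolve the two distributions (both contribute in 2-u steps):
  M: 0.2170818×0.10277154 = 0.022310
  M+2: 0.2170818×0.43561693 + 0.4323576×0.10277154 = 0.138999
  M+4: 0.2170818×0.46161154 + 0.4323576×0.43561693 + 0.2870394×0.10277154 = 0.318049
  M+6: 0.4323576×0.46161154 + 0.2870394×0.43561693 + 0.0635212×0.10277154 = 0.331149
  M+8: 0.2870394×0.46161154 + 0.0635212×0.43561693 = 0.160172
  M+10: 0.0635212×0.46161154 = 0.029322
Scale to base peak (0.331149) = 100: 6.7 : 42.0 : 96.0 : 100.0 : 48.4 : 8.9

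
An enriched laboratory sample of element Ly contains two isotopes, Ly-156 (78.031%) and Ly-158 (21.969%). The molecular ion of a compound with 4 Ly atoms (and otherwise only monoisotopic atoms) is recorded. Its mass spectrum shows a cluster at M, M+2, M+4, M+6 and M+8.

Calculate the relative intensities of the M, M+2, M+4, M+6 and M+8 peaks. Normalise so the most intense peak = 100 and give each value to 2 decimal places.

Expanding (0.78031 + 0.21969)^4:
P(M) = 0.78031^4 = 0.370739
P(M+2) = 4 × 0.78031^3 × 0.21969^1 = 0.417515
P(M+4) = 6 × 0.78031^2 × 0.21969^2 = 0.176322
P(M+6) = 4 × 0.78031^1 × 0.21969^3 = 0.033095
P(M+8) = 0.21969^4 = 0.002329
The M+2 peak is largest (0.417515); scaling to 100 gives 88.80 : 100.00 : 42.23 : 7.93 : 0.56.

88.80 : 100.00 : 42.23 : 7.93 : 0.56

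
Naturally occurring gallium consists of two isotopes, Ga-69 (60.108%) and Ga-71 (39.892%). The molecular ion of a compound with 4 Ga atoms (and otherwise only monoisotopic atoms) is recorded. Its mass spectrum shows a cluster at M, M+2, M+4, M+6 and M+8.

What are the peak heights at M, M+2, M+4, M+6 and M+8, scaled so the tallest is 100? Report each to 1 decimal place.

37.7 : 100.0 : 99.6 : 44.0 : 7.3

The 4 Ga atoms are independent, so intensities follow the terms of (0.60108 + 0.39892)^4.
P(M) = 0.60108^4 = 0.130536
P(M+2) = 4 × 0.60108^3 × 0.39892^1 = 0.346531
P(M+4) = 6 × 0.60108^2 × 0.39892^2 = 0.344975
P(M+6) = 4 × 0.60108^1 × 0.39892^3 = 0.152633
P(M+8) = 0.39892^4 = 0.025325
The M+2 peak is largest (0.346531); scaling to 100 gives 37.7 : 100.0 : 99.6 : 44.0 : 7.3.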